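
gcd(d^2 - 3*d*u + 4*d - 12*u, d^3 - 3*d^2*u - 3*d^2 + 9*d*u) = -d + 3*u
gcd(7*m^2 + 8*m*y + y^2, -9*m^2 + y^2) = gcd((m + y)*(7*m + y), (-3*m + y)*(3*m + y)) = 1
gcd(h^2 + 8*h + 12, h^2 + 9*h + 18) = h + 6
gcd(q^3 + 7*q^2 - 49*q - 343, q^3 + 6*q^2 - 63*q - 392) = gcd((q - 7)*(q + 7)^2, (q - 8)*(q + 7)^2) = q^2 + 14*q + 49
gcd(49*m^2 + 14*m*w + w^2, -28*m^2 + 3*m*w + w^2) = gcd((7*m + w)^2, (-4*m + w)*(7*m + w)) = 7*m + w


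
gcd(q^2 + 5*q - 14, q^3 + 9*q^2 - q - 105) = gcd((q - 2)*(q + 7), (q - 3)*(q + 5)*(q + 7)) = q + 7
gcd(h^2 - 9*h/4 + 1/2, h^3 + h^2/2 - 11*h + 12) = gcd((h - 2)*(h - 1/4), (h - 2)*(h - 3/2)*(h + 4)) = h - 2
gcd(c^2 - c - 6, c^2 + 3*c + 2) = c + 2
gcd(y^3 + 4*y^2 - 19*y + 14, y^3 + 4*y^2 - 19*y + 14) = y^3 + 4*y^2 - 19*y + 14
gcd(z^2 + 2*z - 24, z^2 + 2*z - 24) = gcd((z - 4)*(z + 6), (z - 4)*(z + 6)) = z^2 + 2*z - 24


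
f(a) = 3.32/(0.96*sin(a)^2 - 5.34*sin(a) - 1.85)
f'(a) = 3.32*(-1.92*sin(a)*cos(a) + 5.34*cos(a))/(0.96*sin(a)^2 - 5.34*sin(a) - 1.85)^2 = (17.7288 - 6.3744*sin(a))*cos(a)/(-0.96*sin(a)^2 + 5.34*sin(a) + 1.85)^2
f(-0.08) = -2.34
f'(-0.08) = 9.05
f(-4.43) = -0.54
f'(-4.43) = -0.09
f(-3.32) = -1.20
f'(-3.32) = -2.13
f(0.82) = -0.63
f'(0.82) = 0.32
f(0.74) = -0.66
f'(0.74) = 0.39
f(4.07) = 1.09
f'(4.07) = -1.48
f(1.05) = -0.58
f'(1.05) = 0.18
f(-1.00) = 1.00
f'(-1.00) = 1.13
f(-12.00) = -0.75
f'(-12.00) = 0.61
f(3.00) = -1.28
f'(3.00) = -2.49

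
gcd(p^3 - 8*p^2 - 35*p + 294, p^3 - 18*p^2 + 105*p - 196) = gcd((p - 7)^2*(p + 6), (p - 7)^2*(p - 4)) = p^2 - 14*p + 49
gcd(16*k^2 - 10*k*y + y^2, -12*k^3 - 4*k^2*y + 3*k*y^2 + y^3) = -2*k + y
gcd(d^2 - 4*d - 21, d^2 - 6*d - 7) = d - 7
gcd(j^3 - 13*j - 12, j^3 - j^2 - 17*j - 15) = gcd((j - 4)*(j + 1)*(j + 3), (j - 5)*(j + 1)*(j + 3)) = j^2 + 4*j + 3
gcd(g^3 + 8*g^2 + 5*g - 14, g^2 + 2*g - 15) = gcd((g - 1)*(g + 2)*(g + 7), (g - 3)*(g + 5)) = 1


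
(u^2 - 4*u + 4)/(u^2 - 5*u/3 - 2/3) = 3*(u - 2)/(3*u + 1)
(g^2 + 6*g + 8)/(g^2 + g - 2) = (g + 4)/(g - 1)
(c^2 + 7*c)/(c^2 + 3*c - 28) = c/(c - 4)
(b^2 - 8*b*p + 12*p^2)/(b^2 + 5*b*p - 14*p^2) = (b - 6*p)/(b + 7*p)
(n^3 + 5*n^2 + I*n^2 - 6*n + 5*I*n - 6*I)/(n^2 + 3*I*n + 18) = (n^3 + n^2*(5 + I) + n*(-6 + 5*I) - 6*I)/(n^2 + 3*I*n + 18)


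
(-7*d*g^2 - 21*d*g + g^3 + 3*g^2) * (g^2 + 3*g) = -7*d*g^4 - 42*d*g^3 - 63*d*g^2 + g^5 + 6*g^4 + 9*g^3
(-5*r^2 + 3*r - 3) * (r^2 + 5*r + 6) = -5*r^4 - 22*r^3 - 18*r^2 + 3*r - 18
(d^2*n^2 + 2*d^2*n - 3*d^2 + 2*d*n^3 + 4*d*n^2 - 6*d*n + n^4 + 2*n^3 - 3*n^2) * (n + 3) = d^2*n^3 + 5*d^2*n^2 + 3*d^2*n - 9*d^2 + 2*d*n^4 + 10*d*n^3 + 6*d*n^2 - 18*d*n + n^5 + 5*n^4 + 3*n^3 - 9*n^2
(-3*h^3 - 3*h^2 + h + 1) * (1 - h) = 3*h^4 - 4*h^2 + 1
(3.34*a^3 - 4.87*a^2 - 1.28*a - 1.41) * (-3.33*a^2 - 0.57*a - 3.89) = -11.1222*a^5 + 14.3133*a^4 - 5.9543*a^3 + 24.3692*a^2 + 5.7829*a + 5.4849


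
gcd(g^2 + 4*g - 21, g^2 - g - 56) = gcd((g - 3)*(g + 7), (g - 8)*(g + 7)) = g + 7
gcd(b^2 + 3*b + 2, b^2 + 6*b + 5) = b + 1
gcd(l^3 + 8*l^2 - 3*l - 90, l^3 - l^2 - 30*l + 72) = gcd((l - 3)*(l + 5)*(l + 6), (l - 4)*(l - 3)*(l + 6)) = l^2 + 3*l - 18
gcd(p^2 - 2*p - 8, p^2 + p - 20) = p - 4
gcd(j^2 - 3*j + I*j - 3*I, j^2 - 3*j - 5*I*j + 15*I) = j - 3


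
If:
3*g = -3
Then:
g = -1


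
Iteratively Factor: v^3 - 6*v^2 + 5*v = (v - 1)*(v^2 - 5*v) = (v - 5)*(v - 1)*(v)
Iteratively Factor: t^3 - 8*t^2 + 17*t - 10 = (t - 5)*(t^2 - 3*t + 2) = (t - 5)*(t - 2)*(t - 1)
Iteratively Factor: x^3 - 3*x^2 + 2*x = (x)*(x^2 - 3*x + 2) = x*(x - 1)*(x - 2)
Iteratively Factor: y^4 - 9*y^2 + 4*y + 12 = (y - 2)*(y^3 + 2*y^2 - 5*y - 6) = (y - 2)^2*(y^2 + 4*y + 3) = (y - 2)^2*(y + 1)*(y + 3)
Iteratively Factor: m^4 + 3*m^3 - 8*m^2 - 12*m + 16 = (m + 4)*(m^3 - m^2 - 4*m + 4) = (m - 2)*(m + 4)*(m^2 + m - 2) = (m - 2)*(m + 2)*(m + 4)*(m - 1)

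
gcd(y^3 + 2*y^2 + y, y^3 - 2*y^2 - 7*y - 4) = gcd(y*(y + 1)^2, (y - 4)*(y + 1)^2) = y^2 + 2*y + 1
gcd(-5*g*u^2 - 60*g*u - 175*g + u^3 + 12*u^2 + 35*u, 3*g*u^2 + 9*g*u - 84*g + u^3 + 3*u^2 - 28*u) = u + 7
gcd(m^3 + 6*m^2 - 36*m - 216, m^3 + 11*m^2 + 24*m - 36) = m^2 + 12*m + 36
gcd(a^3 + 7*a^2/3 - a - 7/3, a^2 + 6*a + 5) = a + 1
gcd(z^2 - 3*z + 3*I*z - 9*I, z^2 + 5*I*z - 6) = z + 3*I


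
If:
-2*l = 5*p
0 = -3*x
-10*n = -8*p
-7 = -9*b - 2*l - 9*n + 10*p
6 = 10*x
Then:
No Solution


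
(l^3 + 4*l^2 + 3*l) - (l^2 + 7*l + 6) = l^3 + 3*l^2 - 4*l - 6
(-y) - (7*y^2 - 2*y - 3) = -7*y^2 + y + 3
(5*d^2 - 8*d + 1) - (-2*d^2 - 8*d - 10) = 7*d^2 + 11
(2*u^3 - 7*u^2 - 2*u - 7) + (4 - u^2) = 2*u^3 - 8*u^2 - 2*u - 3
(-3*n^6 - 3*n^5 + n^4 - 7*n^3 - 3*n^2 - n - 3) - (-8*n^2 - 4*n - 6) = -3*n^6 - 3*n^5 + n^4 - 7*n^3 + 5*n^2 + 3*n + 3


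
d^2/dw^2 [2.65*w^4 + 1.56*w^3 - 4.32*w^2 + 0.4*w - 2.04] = 31.8*w^2 + 9.36*w - 8.64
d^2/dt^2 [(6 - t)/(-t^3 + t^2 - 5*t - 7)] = 2*((t - 6)*(3*t^2 - 2*t + 5)^2 + (-3*t^2 + 2*t - (t - 6)*(3*t - 1) - 5)*(t^3 - t^2 + 5*t + 7))/(t^3 - t^2 + 5*t + 7)^3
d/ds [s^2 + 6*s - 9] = 2*s + 6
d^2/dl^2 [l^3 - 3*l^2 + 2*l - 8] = 6*l - 6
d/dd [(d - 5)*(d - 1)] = 2*d - 6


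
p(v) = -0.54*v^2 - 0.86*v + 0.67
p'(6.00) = -7.34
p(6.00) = -23.93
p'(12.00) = -13.82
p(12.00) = -87.41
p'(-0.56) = -0.26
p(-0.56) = 0.98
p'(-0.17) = -0.68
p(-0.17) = 0.80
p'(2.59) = -3.66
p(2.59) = -5.18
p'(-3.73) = 3.17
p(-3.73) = -3.64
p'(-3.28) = 2.68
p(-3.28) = -2.32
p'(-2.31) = 1.63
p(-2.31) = -0.22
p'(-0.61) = -0.20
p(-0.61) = 0.99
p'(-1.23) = 0.47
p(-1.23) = 0.91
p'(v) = -1.08*v - 0.86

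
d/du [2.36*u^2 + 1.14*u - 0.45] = 4.72*u + 1.14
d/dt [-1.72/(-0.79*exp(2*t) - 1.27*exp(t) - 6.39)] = (-2.7176*exp(t) - 2.1844)*exp(t)/(0.79*exp(2*t) + 1.27*exp(t) + 6.39)^2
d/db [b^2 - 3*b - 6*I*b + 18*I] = 2*b - 3 - 6*I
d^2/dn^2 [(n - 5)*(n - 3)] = 2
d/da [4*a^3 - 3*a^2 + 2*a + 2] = 12*a^2 - 6*a + 2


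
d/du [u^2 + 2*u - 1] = 2*u + 2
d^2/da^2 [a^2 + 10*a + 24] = 2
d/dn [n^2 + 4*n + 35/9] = 2*n + 4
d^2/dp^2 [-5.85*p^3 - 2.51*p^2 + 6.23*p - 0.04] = -35.1*p - 5.02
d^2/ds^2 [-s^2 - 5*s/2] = -2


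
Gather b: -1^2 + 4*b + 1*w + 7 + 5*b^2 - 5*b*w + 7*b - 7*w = 5*b^2 + b*(11 - 5*w) - 6*w + 6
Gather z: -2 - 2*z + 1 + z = -z - 1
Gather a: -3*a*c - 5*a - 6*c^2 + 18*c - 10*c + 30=a*(-3*c - 5) - 6*c^2 + 8*c + 30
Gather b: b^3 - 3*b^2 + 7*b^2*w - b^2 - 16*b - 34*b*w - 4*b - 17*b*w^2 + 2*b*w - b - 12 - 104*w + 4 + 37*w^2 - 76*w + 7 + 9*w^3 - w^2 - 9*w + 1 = b^3 + b^2*(7*w - 4) + b*(-17*w^2 - 32*w - 21) + 9*w^3 + 36*w^2 - 189*w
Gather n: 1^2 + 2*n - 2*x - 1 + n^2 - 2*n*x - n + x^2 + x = n^2 + n*(1 - 2*x) + x^2 - x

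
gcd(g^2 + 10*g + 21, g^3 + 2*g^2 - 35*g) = g + 7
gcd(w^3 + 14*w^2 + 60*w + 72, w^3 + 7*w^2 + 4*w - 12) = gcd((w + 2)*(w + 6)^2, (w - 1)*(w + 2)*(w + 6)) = w^2 + 8*w + 12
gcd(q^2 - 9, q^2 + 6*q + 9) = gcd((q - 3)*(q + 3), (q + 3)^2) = q + 3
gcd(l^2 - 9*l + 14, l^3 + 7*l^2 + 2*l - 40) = l - 2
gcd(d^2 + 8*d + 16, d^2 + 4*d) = d + 4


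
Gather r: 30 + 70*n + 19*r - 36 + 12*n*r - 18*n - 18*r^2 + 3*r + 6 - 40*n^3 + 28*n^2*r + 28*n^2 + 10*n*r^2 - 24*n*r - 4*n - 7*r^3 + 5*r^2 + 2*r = -40*n^3 + 28*n^2 + 48*n - 7*r^3 + r^2*(10*n - 13) + r*(28*n^2 - 12*n + 24)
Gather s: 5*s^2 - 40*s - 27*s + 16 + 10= 5*s^2 - 67*s + 26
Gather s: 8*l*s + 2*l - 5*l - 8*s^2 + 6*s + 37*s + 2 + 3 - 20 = -3*l - 8*s^2 + s*(8*l + 43) - 15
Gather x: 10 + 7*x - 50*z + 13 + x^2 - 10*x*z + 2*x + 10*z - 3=x^2 + x*(9 - 10*z) - 40*z + 20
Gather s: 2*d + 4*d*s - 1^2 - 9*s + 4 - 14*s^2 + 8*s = 2*d - 14*s^2 + s*(4*d - 1) + 3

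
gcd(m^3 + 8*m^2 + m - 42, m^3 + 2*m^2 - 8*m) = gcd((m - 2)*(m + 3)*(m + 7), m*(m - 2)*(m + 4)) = m - 2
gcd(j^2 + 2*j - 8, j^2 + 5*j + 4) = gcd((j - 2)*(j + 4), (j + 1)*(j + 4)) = j + 4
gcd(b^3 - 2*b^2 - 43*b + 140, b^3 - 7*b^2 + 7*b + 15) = b - 5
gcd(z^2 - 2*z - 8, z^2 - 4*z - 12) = z + 2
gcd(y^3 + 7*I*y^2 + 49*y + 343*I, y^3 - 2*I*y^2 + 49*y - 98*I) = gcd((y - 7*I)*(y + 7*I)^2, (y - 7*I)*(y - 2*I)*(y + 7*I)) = y^2 + 49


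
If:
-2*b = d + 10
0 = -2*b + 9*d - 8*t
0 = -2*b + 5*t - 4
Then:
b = -241/58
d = -49/29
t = -25/29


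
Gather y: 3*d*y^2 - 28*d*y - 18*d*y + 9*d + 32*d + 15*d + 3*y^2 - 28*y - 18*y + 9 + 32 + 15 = 56*d + y^2*(3*d + 3) + y*(-46*d - 46) + 56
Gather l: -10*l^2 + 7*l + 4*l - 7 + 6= -10*l^2 + 11*l - 1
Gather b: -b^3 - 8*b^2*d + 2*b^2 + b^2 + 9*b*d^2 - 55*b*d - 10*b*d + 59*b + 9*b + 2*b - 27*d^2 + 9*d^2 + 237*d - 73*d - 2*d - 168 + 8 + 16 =-b^3 + b^2*(3 - 8*d) + b*(9*d^2 - 65*d + 70) - 18*d^2 + 162*d - 144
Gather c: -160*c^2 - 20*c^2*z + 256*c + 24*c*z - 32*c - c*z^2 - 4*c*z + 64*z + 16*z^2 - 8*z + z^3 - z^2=c^2*(-20*z - 160) + c*(-z^2 + 20*z + 224) + z^3 + 15*z^2 + 56*z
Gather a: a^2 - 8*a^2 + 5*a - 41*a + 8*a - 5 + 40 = -7*a^2 - 28*a + 35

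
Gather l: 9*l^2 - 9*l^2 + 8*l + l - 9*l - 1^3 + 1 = 0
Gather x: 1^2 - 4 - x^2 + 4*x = -x^2 + 4*x - 3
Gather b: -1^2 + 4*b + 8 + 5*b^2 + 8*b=5*b^2 + 12*b + 7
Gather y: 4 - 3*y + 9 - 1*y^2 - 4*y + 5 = -y^2 - 7*y + 18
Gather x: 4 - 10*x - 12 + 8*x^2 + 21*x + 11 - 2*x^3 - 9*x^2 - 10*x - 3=-2*x^3 - x^2 + x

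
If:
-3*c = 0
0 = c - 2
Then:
No Solution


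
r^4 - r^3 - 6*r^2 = r^2*(r - 3)*(r + 2)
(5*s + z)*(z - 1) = 5*s*z - 5*s + z^2 - z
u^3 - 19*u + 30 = (u - 3)*(u - 2)*(u + 5)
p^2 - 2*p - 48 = (p - 8)*(p + 6)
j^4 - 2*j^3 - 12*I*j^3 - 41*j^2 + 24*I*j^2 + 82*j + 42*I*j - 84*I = (j - 2)*(j - 7*I)*(j - 3*I)*(j - 2*I)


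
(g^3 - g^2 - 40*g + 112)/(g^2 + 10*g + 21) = (g^2 - 8*g + 16)/(g + 3)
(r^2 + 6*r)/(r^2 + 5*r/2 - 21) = 2*r/(2*r - 7)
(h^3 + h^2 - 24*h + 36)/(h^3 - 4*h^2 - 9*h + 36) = (h^2 + 4*h - 12)/(h^2 - h - 12)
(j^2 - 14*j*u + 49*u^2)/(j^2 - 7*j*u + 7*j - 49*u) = (j - 7*u)/(j + 7)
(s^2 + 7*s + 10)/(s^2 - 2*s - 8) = (s + 5)/(s - 4)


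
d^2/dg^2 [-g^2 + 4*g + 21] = -2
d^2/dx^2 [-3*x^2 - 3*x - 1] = -6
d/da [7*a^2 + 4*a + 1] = 14*a + 4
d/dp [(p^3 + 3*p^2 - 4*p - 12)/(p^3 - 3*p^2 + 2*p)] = 6*(-p^2 - 2*p + 1)/(p^2*(p^2 - 2*p + 1))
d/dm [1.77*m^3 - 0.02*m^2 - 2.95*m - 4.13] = 5.31*m^2 - 0.04*m - 2.95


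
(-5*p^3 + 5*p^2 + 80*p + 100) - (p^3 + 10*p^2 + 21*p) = -6*p^3 - 5*p^2 + 59*p + 100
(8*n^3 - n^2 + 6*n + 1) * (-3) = -24*n^3 + 3*n^2 - 18*n - 3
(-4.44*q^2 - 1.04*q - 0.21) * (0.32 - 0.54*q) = 2.3976*q^3 - 0.8592*q^2 - 0.2194*q - 0.0672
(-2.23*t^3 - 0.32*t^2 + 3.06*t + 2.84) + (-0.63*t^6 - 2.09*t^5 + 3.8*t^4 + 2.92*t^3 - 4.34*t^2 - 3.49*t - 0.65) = -0.63*t^6 - 2.09*t^5 + 3.8*t^4 + 0.69*t^3 - 4.66*t^2 - 0.43*t + 2.19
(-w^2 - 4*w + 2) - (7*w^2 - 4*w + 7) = -8*w^2 - 5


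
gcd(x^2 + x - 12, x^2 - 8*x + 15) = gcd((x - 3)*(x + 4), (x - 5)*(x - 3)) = x - 3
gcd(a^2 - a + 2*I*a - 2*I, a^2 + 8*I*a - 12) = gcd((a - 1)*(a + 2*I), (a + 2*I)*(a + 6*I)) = a + 2*I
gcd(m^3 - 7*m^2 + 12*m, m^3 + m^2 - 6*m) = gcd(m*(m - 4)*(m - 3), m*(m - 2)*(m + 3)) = m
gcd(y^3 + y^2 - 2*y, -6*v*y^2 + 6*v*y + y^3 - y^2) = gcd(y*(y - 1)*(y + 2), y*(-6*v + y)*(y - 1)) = y^2 - y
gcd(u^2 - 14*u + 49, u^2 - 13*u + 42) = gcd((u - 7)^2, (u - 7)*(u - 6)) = u - 7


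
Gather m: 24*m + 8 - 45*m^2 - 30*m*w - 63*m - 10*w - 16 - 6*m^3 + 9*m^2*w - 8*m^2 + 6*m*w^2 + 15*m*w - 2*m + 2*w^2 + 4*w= -6*m^3 + m^2*(9*w - 53) + m*(6*w^2 - 15*w - 41) + 2*w^2 - 6*w - 8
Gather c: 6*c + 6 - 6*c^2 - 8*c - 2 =-6*c^2 - 2*c + 4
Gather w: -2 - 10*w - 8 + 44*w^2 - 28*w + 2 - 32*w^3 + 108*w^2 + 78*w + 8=-32*w^3 + 152*w^2 + 40*w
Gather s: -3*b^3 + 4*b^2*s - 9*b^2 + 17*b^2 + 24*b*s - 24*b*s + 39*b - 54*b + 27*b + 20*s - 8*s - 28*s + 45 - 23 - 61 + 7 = -3*b^3 + 8*b^2 + 12*b + s*(4*b^2 - 16) - 32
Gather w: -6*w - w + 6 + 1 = 7 - 7*w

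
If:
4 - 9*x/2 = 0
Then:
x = 8/9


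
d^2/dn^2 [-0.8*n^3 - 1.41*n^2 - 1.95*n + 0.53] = -4.8*n - 2.82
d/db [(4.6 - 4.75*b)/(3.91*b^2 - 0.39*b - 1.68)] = (18.5725*b^2 - 35.972*b + 9.774)/(15.2881*b^4 - 3.0498*b^3 - 12.9855*b^2 + 1.3104*b + 2.8224)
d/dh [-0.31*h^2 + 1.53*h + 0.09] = 1.53 - 0.62*h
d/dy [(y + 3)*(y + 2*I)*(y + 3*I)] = 3*y^2 + y*(6 + 10*I) - 6 + 15*I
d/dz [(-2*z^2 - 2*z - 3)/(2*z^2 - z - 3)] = 3*(2*z^2 + 8*z + 1)/(4*z^4 - 4*z^3 - 11*z^2 + 6*z + 9)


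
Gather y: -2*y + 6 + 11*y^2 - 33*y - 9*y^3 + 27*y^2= -9*y^3 + 38*y^2 - 35*y + 6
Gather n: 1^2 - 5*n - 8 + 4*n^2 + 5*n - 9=4*n^2 - 16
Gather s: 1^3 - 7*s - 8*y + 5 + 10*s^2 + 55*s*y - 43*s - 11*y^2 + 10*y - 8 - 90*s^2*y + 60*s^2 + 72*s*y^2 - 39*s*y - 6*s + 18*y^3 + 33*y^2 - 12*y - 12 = s^2*(70 - 90*y) + s*(72*y^2 + 16*y - 56) + 18*y^3 + 22*y^2 - 10*y - 14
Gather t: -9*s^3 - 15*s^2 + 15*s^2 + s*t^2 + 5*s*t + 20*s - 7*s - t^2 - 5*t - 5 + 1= -9*s^3 + 13*s + t^2*(s - 1) + t*(5*s - 5) - 4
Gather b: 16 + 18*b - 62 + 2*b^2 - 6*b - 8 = 2*b^2 + 12*b - 54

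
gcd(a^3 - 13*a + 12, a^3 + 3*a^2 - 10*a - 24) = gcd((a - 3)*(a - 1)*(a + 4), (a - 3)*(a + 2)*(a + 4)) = a^2 + a - 12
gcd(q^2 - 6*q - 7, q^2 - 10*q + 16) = 1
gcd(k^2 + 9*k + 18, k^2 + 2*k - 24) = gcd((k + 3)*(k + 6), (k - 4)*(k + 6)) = k + 6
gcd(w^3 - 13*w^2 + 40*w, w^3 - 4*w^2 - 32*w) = w^2 - 8*w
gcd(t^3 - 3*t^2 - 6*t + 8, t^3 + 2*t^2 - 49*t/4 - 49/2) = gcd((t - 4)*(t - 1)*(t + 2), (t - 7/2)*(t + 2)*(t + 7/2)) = t + 2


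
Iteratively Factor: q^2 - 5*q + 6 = (q - 2)*(q - 3)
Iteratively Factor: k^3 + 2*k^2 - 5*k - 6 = (k + 3)*(k^2 - k - 2) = (k - 2)*(k + 3)*(k + 1)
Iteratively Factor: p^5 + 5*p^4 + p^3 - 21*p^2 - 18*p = (p + 1)*(p^4 + 4*p^3 - 3*p^2 - 18*p) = (p + 1)*(p + 3)*(p^3 + p^2 - 6*p) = p*(p + 1)*(p + 3)*(p^2 + p - 6) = p*(p + 1)*(p + 3)^2*(p - 2)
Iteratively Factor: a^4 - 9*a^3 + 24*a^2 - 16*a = (a - 4)*(a^3 - 5*a^2 + 4*a) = a*(a - 4)*(a^2 - 5*a + 4) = a*(a - 4)*(a - 1)*(a - 4)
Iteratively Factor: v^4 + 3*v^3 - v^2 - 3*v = (v + 3)*(v^3 - v) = (v + 1)*(v + 3)*(v^2 - v) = (v - 1)*(v + 1)*(v + 3)*(v)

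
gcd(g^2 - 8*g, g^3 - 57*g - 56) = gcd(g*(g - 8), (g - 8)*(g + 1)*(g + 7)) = g - 8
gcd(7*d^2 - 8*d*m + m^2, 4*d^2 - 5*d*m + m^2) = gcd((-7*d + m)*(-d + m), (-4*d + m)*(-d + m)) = d - m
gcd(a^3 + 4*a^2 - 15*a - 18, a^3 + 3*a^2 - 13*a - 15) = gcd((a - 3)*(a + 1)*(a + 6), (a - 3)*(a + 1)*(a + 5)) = a^2 - 2*a - 3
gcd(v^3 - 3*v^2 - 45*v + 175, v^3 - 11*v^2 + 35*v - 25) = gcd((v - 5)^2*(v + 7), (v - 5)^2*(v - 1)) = v^2 - 10*v + 25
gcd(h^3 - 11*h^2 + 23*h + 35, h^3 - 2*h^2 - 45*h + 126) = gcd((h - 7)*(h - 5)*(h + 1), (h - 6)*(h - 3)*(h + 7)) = 1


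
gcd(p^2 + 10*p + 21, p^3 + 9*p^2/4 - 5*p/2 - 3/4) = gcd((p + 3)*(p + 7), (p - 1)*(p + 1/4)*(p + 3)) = p + 3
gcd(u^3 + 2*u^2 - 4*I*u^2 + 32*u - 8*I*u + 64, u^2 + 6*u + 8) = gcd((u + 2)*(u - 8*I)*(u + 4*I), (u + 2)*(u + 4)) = u + 2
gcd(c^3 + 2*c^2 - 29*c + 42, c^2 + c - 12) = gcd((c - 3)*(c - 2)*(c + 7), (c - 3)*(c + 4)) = c - 3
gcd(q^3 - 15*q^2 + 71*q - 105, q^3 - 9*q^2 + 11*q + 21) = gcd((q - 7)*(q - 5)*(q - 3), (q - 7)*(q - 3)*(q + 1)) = q^2 - 10*q + 21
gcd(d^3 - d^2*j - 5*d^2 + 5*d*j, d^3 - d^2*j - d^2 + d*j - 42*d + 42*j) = d - j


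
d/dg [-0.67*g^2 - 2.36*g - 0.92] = -1.34*g - 2.36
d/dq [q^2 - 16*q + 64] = 2*q - 16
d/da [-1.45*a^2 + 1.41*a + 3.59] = 1.41 - 2.9*a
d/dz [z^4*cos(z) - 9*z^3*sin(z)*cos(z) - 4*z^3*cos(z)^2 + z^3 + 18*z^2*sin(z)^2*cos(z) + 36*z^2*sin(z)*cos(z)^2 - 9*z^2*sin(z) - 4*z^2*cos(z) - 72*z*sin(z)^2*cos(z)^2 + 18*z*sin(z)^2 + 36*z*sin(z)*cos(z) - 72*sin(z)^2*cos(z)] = -z^4*sin(z) + 4*z^3*sin(2*z) + 4*z^3*cos(z) - 9*z^3*cos(2*z) - z^2*sin(z)/2 - 27*z^2*sin(2*z)/2 + 27*z^2*sin(3*z)/2 - 6*z^2*cos(2*z) + 27*z^2*cos(3*z) - 3*z^2 + 18*z*sin(2*z) + 18*z*sin(3*z) - 36*z*sin(4*z) + z*cos(z) + 36*z*cos(2*z) - 9*z*cos(3*z) + 18*sin(z) + 18*sin(2*z) - 54*sin(3*z) + 18*cos(2*z)^2 - 9*cos(2*z) - 9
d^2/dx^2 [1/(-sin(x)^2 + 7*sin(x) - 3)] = (4*sin(x)^4 - 21*sin(x)^3 + 31*sin(x)^2 + 63*sin(x) - 92)/(sin(x)^2 - 7*sin(x) + 3)^3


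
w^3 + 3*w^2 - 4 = (w - 1)*(w + 2)^2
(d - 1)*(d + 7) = d^2 + 6*d - 7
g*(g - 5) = g^2 - 5*g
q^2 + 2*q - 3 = (q - 1)*(q + 3)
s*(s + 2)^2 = s^3 + 4*s^2 + 4*s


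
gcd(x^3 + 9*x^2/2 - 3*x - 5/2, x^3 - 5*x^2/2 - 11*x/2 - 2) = x + 1/2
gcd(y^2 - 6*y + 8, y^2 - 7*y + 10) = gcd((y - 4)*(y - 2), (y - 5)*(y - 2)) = y - 2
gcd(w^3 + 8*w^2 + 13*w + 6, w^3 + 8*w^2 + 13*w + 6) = w^3 + 8*w^2 + 13*w + 6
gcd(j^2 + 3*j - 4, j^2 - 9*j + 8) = j - 1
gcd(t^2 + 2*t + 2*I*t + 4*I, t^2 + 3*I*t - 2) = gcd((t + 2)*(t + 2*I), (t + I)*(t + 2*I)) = t + 2*I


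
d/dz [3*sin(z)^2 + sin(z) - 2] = (6*sin(z) + 1)*cos(z)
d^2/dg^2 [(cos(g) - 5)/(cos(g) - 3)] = 2*(cos(g)^2 + 3*cos(g) - 2)/(cos(g) - 3)^3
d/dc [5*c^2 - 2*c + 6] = 10*c - 2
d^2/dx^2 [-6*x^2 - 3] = -12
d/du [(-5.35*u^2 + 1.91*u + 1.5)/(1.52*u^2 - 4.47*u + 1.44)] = (21.0113*u^2 - 19.968*u + 9.4554)/(2.3104*u^4 - 13.5888*u^3 + 24.3585*u^2 - 12.8736*u + 2.0736)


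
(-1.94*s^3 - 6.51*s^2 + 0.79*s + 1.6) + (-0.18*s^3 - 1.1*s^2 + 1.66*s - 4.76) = -2.12*s^3 - 7.61*s^2 + 2.45*s - 3.16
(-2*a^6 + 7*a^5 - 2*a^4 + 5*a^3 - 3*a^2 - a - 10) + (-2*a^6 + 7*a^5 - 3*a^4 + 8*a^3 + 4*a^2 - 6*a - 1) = -4*a^6 + 14*a^5 - 5*a^4 + 13*a^3 + a^2 - 7*a - 11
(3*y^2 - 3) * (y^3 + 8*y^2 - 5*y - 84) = 3*y^5 + 24*y^4 - 18*y^3 - 276*y^2 + 15*y + 252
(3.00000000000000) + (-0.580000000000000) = 2.42000000000000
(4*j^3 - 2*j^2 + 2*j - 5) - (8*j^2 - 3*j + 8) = 4*j^3 - 10*j^2 + 5*j - 13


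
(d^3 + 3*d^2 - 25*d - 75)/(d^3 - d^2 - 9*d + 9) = (d^2 - 25)/(d^2 - 4*d + 3)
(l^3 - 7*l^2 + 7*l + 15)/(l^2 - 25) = (l^2 - 2*l - 3)/(l + 5)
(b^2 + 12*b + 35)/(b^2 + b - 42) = (b + 5)/(b - 6)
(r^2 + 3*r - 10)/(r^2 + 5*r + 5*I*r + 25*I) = (r - 2)/(r + 5*I)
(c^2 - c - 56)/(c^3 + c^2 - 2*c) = (c^2 - c - 56)/(c*(c^2 + c - 2))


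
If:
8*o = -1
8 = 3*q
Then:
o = -1/8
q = 8/3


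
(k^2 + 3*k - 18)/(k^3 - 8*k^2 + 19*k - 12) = (k + 6)/(k^2 - 5*k + 4)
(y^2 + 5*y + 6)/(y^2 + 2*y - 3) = (y + 2)/(y - 1)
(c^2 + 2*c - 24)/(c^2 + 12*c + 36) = (c - 4)/(c + 6)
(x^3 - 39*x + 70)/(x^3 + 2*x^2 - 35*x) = (x - 2)/x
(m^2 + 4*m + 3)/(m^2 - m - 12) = (m + 1)/(m - 4)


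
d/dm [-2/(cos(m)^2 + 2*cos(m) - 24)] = -4*(cos(m) + 1)*sin(m)/(cos(m)^2 + 2*cos(m) - 24)^2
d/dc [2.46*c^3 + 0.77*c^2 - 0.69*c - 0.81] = 7.38*c^2 + 1.54*c - 0.69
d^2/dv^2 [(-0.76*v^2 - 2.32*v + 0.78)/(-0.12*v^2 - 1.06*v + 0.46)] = (1.38777878078145e-17*v^4 - 0.126528*v^3 + 0.18432*v^2 + 0.173088*v + 0.745168)/(0.001728*v^6 + 0.045792*v^5 + 0.384624*v^4 + 0.839944*v^3 - 1.474392*v^2 + 0.672888*v - 0.097336)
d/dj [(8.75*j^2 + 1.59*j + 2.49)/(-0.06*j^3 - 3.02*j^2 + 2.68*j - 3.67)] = (0.525*j^4 + 0.190800000000003*j^3 + 28.7*j^2 - 49.1854*j - 12.5085)/(0.0036*j^6 + 0.3624*j^5 + 8.7988*j^4 - 15.7468*j^3 + 29.3492*j^2 - 19.6712*j + 13.4689)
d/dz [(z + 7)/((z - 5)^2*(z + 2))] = ((z - 5)*(z + 2) - (z - 5)*(z + 7) - 2*(z + 2)*(z + 7))/((z - 5)^3*(z + 2)^2)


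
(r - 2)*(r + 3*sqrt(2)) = r^2 - 2*r + 3*sqrt(2)*r - 6*sqrt(2)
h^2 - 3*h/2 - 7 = (h - 7/2)*(h + 2)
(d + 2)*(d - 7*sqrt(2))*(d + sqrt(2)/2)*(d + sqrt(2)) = d^4 - 11*sqrt(2)*d^3/2 + 2*d^3 - 20*d^2 - 11*sqrt(2)*d^2 - 40*d - 7*sqrt(2)*d - 14*sqrt(2)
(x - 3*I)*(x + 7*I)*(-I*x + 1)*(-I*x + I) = -x^4 + x^3 - 5*I*x^3 - 17*x^2 + 5*I*x^2 + 17*x - 21*I*x + 21*I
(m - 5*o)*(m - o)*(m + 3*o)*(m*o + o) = m^4*o - 3*m^3*o^2 + m^3*o - 13*m^2*o^3 - 3*m^2*o^2 + 15*m*o^4 - 13*m*o^3 + 15*o^4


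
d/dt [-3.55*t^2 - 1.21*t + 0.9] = -7.1*t - 1.21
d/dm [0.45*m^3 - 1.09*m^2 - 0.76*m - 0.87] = 1.35*m^2 - 2.18*m - 0.76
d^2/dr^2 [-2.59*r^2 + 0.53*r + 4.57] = -5.18000000000000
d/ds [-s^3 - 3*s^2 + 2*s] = -3*s^2 - 6*s + 2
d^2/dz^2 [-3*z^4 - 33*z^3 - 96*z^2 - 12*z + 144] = -36*z^2 - 198*z - 192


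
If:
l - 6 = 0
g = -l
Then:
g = -6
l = 6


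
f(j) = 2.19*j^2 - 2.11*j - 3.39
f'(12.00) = 50.45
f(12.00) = 286.65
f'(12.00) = 50.45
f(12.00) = 286.65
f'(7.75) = 31.84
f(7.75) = 111.79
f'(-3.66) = -18.14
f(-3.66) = 33.67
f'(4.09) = 15.80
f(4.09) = 24.61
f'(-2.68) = -13.85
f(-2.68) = 17.99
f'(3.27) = 12.21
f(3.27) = 13.13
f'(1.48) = 4.37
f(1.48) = -1.72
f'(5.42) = 21.63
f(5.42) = 49.51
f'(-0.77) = -5.48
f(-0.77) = -0.47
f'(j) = 4.38*j - 2.11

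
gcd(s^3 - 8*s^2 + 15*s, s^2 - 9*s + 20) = s - 5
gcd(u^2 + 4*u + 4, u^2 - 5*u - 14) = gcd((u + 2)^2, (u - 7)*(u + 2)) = u + 2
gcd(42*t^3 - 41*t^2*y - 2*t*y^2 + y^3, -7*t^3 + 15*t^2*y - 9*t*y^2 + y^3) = 7*t^2 - 8*t*y + y^2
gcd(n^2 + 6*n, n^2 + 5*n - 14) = 1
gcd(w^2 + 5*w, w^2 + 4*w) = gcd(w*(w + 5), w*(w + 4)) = w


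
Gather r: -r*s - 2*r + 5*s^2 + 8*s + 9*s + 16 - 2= r*(-s - 2) + 5*s^2 + 17*s + 14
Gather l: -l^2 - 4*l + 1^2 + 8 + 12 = -l^2 - 4*l + 21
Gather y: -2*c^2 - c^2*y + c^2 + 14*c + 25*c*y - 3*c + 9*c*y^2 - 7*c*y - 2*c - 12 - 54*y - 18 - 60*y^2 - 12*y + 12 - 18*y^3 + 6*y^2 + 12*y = -c^2 + 9*c - 18*y^3 + y^2*(9*c - 54) + y*(-c^2 + 18*c - 54) - 18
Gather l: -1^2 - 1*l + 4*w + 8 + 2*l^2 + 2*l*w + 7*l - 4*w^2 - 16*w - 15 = 2*l^2 + l*(2*w + 6) - 4*w^2 - 12*w - 8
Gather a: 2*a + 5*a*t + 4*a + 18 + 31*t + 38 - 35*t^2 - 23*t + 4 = a*(5*t + 6) - 35*t^2 + 8*t + 60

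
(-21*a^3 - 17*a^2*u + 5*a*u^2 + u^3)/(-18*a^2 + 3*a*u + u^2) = (7*a^2 + 8*a*u + u^2)/(6*a + u)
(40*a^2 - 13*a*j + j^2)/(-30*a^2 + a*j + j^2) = (-8*a + j)/(6*a + j)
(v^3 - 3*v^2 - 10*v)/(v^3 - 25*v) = (v + 2)/(v + 5)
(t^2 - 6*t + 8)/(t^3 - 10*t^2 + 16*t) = (t - 4)/(t*(t - 8))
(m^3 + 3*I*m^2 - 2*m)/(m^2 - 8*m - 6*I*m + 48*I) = m*(m^2 + 3*I*m - 2)/(m^2 - 8*m - 6*I*m + 48*I)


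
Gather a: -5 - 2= -7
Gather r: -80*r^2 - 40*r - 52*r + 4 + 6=-80*r^2 - 92*r + 10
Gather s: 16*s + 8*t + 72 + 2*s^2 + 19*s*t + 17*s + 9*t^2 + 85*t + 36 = 2*s^2 + s*(19*t + 33) + 9*t^2 + 93*t + 108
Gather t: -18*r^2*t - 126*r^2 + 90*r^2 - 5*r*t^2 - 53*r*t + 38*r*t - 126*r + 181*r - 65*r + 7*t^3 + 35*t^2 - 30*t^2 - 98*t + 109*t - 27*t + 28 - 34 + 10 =-36*r^2 - 10*r + 7*t^3 + t^2*(5 - 5*r) + t*(-18*r^2 - 15*r - 16) + 4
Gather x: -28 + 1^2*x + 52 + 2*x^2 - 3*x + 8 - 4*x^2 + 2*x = 32 - 2*x^2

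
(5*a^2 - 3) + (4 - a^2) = 4*a^2 + 1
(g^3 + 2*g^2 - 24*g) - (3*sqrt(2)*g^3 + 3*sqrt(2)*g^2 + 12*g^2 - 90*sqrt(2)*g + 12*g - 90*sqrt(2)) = -3*sqrt(2)*g^3 + g^3 - 10*g^2 - 3*sqrt(2)*g^2 - 36*g + 90*sqrt(2)*g + 90*sqrt(2)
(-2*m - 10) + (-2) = -2*m - 12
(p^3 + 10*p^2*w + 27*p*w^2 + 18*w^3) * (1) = p^3 + 10*p^2*w + 27*p*w^2 + 18*w^3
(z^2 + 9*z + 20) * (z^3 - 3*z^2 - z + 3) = z^5 + 6*z^4 - 8*z^3 - 66*z^2 + 7*z + 60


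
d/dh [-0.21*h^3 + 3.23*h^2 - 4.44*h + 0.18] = -0.63*h^2 + 6.46*h - 4.44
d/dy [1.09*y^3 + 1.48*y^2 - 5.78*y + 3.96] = 3.27*y^2 + 2.96*y - 5.78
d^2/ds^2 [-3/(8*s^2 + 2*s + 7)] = 24*(16*s^2 + 4*s - (8*s + 1)^2 + 14)/(8*s^2 + 2*s + 7)^3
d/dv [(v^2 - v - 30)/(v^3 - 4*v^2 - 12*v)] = (-v^2 - 10*v - 10)/(v^2*(v^2 + 4*v + 4))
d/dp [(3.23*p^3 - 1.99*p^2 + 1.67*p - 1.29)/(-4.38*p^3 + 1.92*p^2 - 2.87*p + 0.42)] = (-2.5146*p^4 - 3.91099999999999*p^3 - 10.3759*p^2 + 3.282*p - 3.0009)/(19.1844*p^6 - 16.8192*p^5 + 28.8276*p^4 - 14.7*p^3 + 9.8497*p^2 - 2.4108*p + 0.1764)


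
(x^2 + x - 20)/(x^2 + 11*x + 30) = (x - 4)/(x + 6)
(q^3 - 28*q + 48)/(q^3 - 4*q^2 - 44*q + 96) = (q - 4)/(q - 8)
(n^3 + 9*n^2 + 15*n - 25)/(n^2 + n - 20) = (n^2 + 4*n - 5)/(n - 4)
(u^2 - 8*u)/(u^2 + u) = (u - 8)/(u + 1)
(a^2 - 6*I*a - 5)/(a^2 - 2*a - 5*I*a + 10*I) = (a - I)/(a - 2)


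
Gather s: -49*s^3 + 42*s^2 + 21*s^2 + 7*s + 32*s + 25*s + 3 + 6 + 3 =-49*s^3 + 63*s^2 + 64*s + 12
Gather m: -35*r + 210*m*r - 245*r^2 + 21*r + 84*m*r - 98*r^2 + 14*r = 294*m*r - 343*r^2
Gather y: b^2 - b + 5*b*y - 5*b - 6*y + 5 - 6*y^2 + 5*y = b^2 - 6*b - 6*y^2 + y*(5*b - 1) + 5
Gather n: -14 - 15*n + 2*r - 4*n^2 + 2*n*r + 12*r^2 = -4*n^2 + n*(2*r - 15) + 12*r^2 + 2*r - 14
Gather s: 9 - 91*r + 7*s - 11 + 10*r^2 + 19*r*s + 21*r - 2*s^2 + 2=10*r^2 - 70*r - 2*s^2 + s*(19*r + 7)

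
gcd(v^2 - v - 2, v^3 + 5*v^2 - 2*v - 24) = v - 2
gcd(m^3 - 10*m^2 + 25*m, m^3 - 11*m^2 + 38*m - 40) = m - 5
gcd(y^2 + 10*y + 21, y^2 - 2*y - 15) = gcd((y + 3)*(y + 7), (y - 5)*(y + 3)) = y + 3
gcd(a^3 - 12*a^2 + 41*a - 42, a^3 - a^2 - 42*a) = a - 7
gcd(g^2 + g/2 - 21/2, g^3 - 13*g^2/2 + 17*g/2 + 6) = g - 3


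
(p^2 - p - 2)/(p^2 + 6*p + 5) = (p - 2)/(p + 5)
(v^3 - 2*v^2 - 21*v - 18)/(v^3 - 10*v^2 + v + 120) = (v^2 - 5*v - 6)/(v^2 - 13*v + 40)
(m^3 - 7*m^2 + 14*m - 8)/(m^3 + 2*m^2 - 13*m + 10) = (m - 4)/(m + 5)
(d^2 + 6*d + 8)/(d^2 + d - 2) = (d + 4)/(d - 1)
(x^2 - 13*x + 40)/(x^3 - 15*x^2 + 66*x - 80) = 1/(x - 2)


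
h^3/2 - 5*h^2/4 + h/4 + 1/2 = (h/2 + 1/4)*(h - 2)*(h - 1)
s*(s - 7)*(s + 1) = s^3 - 6*s^2 - 7*s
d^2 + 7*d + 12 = (d + 3)*(d + 4)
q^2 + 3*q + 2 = (q + 1)*(q + 2)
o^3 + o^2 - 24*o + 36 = (o - 3)*(o - 2)*(o + 6)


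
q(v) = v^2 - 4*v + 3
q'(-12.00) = -28.00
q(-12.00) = 195.00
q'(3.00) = 2.00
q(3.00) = 0.00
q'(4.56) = 5.12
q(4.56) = 5.55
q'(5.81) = 7.62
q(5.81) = 13.52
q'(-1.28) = -6.56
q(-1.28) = 9.76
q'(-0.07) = -4.14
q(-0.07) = 3.28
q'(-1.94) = -7.88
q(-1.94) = 14.52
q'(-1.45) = -6.90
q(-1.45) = 10.90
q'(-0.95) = -5.90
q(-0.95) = 7.70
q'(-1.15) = -6.30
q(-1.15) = 8.92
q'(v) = 2*v - 4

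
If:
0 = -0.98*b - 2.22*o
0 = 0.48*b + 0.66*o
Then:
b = 0.00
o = 0.00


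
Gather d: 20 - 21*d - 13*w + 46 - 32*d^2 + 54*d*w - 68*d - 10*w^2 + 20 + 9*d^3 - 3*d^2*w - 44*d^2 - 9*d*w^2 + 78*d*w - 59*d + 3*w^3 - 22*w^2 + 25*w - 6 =9*d^3 + d^2*(-3*w - 76) + d*(-9*w^2 + 132*w - 148) + 3*w^3 - 32*w^2 + 12*w + 80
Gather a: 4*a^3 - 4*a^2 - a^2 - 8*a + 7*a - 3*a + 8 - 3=4*a^3 - 5*a^2 - 4*a + 5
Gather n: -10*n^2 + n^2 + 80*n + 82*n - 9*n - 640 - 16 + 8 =-9*n^2 + 153*n - 648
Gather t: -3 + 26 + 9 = 32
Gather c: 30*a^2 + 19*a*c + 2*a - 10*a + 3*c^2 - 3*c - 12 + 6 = 30*a^2 - 8*a + 3*c^2 + c*(19*a - 3) - 6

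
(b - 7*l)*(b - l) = b^2 - 8*b*l + 7*l^2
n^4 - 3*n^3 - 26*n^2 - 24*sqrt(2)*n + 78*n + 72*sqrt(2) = (n - 3)*(n - 4*sqrt(2))*(n + sqrt(2))*(n + 3*sqrt(2))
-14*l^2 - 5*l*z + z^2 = (-7*l + z)*(2*l + z)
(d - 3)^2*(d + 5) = d^3 - d^2 - 21*d + 45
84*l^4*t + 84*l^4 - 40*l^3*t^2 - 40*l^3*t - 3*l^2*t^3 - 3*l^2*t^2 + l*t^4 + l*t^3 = (-7*l + t)*(-2*l + t)*(6*l + t)*(l*t + l)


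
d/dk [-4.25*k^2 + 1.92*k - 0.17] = 1.92 - 8.5*k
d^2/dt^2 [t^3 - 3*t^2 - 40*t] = 6*t - 6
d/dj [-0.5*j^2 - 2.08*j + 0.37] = -1.0*j - 2.08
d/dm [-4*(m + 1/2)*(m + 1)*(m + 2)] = -12*m^2 - 28*m - 14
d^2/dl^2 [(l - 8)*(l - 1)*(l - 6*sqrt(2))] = 6*l - 18 - 12*sqrt(2)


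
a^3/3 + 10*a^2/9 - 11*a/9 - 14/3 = (a/3 + 1)*(a - 2)*(a + 7/3)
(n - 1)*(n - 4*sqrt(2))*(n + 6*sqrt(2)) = n^3 - n^2 + 2*sqrt(2)*n^2 - 48*n - 2*sqrt(2)*n + 48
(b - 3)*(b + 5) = b^2 + 2*b - 15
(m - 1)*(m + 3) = m^2 + 2*m - 3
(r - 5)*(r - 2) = r^2 - 7*r + 10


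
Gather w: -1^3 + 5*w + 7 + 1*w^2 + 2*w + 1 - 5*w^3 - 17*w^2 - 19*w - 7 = -5*w^3 - 16*w^2 - 12*w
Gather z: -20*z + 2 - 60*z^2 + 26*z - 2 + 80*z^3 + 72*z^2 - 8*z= 80*z^3 + 12*z^2 - 2*z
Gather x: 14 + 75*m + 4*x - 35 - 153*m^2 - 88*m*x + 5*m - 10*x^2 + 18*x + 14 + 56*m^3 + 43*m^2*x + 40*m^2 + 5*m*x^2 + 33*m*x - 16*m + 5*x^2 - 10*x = 56*m^3 - 113*m^2 + 64*m + x^2*(5*m - 5) + x*(43*m^2 - 55*m + 12) - 7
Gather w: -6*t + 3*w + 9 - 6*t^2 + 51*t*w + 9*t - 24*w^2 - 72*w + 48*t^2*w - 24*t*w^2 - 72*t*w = -6*t^2 + 3*t + w^2*(-24*t - 24) + w*(48*t^2 - 21*t - 69) + 9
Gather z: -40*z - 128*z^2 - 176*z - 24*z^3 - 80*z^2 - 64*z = -24*z^3 - 208*z^2 - 280*z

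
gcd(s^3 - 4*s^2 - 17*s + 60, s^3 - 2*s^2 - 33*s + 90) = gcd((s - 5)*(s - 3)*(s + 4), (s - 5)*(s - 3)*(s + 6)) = s^2 - 8*s + 15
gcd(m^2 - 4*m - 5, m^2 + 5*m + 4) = m + 1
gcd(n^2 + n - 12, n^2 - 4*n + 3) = n - 3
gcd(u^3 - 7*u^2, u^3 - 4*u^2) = u^2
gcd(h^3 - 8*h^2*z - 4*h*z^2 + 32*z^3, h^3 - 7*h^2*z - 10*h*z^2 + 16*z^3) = -h^2 + 6*h*z + 16*z^2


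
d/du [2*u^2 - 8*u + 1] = 4*u - 8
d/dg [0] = 0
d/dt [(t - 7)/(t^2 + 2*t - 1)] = (t^2 + 2*t - 2*(t - 7)*(t + 1) - 1)/(t^2 + 2*t - 1)^2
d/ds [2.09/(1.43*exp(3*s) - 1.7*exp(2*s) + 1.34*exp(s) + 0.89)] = (-8.9661*exp(2*s) + 7.106*exp(s) - 2.8006)*exp(s)/(1.43*exp(3*s) - 1.7*exp(2*s) + 1.34*exp(s) + 0.89)^2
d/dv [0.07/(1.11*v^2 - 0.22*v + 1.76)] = (0.0154 - 0.1554*v)/(1.11*v^2 - 0.22*v + 1.76)^2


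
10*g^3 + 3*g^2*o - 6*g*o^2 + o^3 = (-5*g + o)*(-2*g + o)*(g + o)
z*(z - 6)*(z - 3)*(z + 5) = z^4 - 4*z^3 - 27*z^2 + 90*z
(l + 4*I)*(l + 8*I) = l^2 + 12*I*l - 32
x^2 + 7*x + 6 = (x + 1)*(x + 6)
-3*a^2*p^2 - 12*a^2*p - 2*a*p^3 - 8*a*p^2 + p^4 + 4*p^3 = p*(-3*a + p)*(a + p)*(p + 4)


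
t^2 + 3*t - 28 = (t - 4)*(t + 7)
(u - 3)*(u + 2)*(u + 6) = u^3 + 5*u^2 - 12*u - 36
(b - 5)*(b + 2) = b^2 - 3*b - 10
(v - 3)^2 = v^2 - 6*v + 9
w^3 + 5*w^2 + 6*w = w*(w + 2)*(w + 3)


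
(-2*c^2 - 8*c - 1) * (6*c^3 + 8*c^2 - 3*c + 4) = -12*c^5 - 64*c^4 - 64*c^3 + 8*c^2 - 29*c - 4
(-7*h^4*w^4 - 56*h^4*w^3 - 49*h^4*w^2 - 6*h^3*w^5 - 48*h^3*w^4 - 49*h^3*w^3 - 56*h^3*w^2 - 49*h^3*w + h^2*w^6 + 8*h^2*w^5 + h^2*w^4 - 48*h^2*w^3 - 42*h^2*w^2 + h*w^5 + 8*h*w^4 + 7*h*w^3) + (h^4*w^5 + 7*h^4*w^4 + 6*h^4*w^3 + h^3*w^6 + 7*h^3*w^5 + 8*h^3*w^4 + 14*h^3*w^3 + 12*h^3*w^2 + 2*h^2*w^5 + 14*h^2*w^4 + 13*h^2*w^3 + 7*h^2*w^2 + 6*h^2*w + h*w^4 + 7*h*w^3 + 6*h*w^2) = h^4*w^5 - 50*h^4*w^3 - 49*h^4*w^2 + h^3*w^6 + h^3*w^5 - 40*h^3*w^4 - 35*h^3*w^3 - 44*h^3*w^2 - 49*h^3*w + h^2*w^6 + 10*h^2*w^5 + 15*h^2*w^4 - 35*h^2*w^3 - 35*h^2*w^2 + 6*h^2*w + h*w^5 + 9*h*w^4 + 14*h*w^3 + 6*h*w^2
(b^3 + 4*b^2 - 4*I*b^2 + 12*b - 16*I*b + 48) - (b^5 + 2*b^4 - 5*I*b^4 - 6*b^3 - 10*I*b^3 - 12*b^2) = -b^5 - 2*b^4 + 5*I*b^4 + 7*b^3 + 10*I*b^3 + 16*b^2 - 4*I*b^2 + 12*b - 16*I*b + 48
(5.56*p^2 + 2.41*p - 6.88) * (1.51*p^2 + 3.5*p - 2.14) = 8.3956*p^4 + 23.0991*p^3 - 13.8522*p^2 - 29.2374*p + 14.7232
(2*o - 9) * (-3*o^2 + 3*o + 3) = -6*o^3 + 33*o^2 - 21*o - 27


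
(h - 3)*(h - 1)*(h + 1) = h^3 - 3*h^2 - h + 3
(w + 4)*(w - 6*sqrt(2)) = w^2 - 6*sqrt(2)*w + 4*w - 24*sqrt(2)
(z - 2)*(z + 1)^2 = z^3 - 3*z - 2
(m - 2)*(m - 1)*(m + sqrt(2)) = m^3 - 3*m^2 + sqrt(2)*m^2 - 3*sqrt(2)*m + 2*m + 2*sqrt(2)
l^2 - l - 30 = (l - 6)*(l + 5)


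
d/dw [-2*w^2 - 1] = -4*w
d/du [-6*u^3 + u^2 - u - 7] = -18*u^2 + 2*u - 1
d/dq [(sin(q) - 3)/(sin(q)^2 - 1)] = (6*sin(q) + cos(q)^2 - 2)/cos(q)^3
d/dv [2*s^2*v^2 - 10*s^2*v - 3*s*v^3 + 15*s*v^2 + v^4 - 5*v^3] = 4*s^2*v - 10*s^2 - 9*s*v^2 + 30*s*v + 4*v^3 - 15*v^2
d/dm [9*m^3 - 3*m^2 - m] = 27*m^2 - 6*m - 1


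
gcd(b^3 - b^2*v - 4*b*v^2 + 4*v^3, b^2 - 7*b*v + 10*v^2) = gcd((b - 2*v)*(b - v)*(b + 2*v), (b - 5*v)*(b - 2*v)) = -b + 2*v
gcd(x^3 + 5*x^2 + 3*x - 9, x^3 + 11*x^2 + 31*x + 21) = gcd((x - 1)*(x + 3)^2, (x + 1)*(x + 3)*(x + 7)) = x + 3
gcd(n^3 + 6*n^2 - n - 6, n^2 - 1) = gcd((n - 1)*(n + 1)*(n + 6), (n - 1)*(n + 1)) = n^2 - 1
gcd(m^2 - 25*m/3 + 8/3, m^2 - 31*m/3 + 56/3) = m - 8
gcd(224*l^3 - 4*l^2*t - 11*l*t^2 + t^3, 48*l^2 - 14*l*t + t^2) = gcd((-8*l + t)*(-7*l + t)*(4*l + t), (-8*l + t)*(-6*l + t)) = -8*l + t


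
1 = 1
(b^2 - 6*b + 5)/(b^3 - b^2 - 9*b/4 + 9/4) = 4*(b - 5)/(4*b^2 - 9)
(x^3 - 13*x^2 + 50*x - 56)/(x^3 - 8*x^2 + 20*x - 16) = (x - 7)/(x - 2)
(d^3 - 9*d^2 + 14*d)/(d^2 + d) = (d^2 - 9*d + 14)/(d + 1)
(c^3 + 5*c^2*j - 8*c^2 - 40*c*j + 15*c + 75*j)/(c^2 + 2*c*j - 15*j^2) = (c^2 - 8*c + 15)/(c - 3*j)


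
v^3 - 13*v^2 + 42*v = v*(v - 7)*(v - 6)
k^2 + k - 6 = (k - 2)*(k + 3)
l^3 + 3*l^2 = l^2*(l + 3)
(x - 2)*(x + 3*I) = x^2 - 2*x + 3*I*x - 6*I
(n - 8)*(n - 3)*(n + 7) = n^3 - 4*n^2 - 53*n + 168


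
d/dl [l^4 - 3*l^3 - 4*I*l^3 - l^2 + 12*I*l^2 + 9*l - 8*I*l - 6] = 4*l^3 + l^2*(-9 - 12*I) + l*(-2 + 24*I) + 9 - 8*I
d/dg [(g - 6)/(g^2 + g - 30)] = (g^2 + g - (g - 6)*(2*g + 1) - 30)/(g^2 + g - 30)^2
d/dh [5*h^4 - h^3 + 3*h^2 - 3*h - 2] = 20*h^3 - 3*h^2 + 6*h - 3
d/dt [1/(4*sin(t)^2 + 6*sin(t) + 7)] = -2*(4*sin(t) + 3)*cos(t)/(4*sin(t)^2 + 6*sin(t) + 7)^2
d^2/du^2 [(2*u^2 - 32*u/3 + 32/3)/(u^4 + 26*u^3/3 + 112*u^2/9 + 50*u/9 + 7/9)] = 12*(81*u^6 - 216*u^5 - 6717*u^4 - 15502*u^3 + 43761*u^2 + 81006*u + 33203)/(81*u^10 + 2052*u^9 + 19899*u^8 + 93000*u^7 + 224146*u^6 + 304656*u^5 + 245694*u^4 + 119288*u^3 + 34125*u^2 + 5292*u + 343)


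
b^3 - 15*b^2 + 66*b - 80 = (b - 8)*(b - 5)*(b - 2)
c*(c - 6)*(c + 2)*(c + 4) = c^4 - 28*c^2 - 48*c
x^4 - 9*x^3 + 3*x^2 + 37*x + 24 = (x - 8)*(x - 3)*(x + 1)^2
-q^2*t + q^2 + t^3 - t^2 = (-q + t)*(q + t)*(t - 1)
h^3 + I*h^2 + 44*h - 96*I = (h - 4*I)*(h - 3*I)*(h + 8*I)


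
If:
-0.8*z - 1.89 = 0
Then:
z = -2.36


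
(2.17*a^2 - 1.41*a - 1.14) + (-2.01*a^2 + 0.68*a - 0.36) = 0.16*a^2 - 0.73*a - 1.5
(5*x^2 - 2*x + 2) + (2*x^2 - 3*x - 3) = 7*x^2 - 5*x - 1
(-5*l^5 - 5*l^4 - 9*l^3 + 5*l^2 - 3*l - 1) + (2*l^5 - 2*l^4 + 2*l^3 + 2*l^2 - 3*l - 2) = -3*l^5 - 7*l^4 - 7*l^3 + 7*l^2 - 6*l - 3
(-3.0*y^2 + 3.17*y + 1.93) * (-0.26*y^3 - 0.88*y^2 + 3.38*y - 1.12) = 0.78*y^5 + 1.8158*y^4 - 13.4314*y^3 + 12.3762*y^2 + 2.973*y - 2.1616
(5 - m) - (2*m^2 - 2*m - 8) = -2*m^2 + m + 13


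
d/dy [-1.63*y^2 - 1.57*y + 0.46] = -3.26*y - 1.57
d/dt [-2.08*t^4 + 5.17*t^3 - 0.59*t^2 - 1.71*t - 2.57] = -8.32*t^3 + 15.51*t^2 - 1.18*t - 1.71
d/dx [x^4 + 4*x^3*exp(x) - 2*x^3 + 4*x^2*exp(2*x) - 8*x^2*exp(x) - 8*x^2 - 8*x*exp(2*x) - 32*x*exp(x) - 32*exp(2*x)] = 4*x^3*exp(x) + 4*x^3 + 8*x^2*exp(2*x) + 4*x^2*exp(x) - 6*x^2 - 8*x*exp(2*x) - 48*x*exp(x) - 16*x - 72*exp(2*x) - 32*exp(x)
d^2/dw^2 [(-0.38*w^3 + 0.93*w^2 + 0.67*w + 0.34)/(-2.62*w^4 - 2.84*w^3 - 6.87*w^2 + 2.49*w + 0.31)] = (5.216944*w^9 - 38.303352*w^8 - 137.748072*w^7 - 88.08802*w^6 - 229.952556*w^5 - 301.296276*w^4 - 217.819532*w^3 - 102.371598*w^2 + 24.75855*w - 4.808664)/(17.984728*w^12 + 58.484688*w^11 + 204.8709*w^10 + 278.339012*w^9 + 419.650206*w^8 + 59.1166319999999*w^7 + 40.504245*w^6 - 323.891811*w^5 + 97.799466*w^4 + 17.198241*w^3 - 3.785472*w^2 - 0.717867*w - 0.029791)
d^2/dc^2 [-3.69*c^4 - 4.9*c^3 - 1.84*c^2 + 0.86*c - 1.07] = -44.28*c^2 - 29.4*c - 3.68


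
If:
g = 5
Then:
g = 5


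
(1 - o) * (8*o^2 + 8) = -8*o^3 + 8*o^2 - 8*o + 8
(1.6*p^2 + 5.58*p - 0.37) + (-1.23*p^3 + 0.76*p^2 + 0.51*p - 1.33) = -1.23*p^3 + 2.36*p^2 + 6.09*p - 1.7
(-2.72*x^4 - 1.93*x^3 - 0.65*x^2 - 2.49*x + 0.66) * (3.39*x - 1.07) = -9.2208*x^5 - 3.6323*x^4 - 0.1384*x^3 - 7.7456*x^2 + 4.9017*x - 0.7062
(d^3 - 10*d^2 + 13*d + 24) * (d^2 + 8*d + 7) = d^5 - 2*d^4 - 60*d^3 + 58*d^2 + 283*d + 168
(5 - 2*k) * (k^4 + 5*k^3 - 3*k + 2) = -2*k^5 - 5*k^4 + 25*k^3 + 6*k^2 - 19*k + 10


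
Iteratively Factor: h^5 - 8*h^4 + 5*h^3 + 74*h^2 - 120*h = (h)*(h^4 - 8*h^3 + 5*h^2 + 74*h - 120) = h*(h - 5)*(h^3 - 3*h^2 - 10*h + 24) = h*(h - 5)*(h - 2)*(h^2 - h - 12) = h*(h - 5)*(h - 2)*(h + 3)*(h - 4)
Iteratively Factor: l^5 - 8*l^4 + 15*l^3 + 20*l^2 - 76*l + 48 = (l - 2)*(l^4 - 6*l^3 + 3*l^2 + 26*l - 24) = (l - 3)*(l - 2)*(l^3 - 3*l^2 - 6*l + 8) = (l - 3)*(l - 2)*(l - 1)*(l^2 - 2*l - 8) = (l - 4)*(l - 3)*(l - 2)*(l - 1)*(l + 2)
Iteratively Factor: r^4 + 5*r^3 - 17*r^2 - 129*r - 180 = (r - 5)*(r^3 + 10*r^2 + 33*r + 36) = (r - 5)*(r + 3)*(r^2 + 7*r + 12) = (r - 5)*(r + 3)*(r + 4)*(r + 3)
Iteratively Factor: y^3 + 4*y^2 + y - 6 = (y + 2)*(y^2 + 2*y - 3) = (y + 2)*(y + 3)*(y - 1)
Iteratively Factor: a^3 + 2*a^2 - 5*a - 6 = (a + 1)*(a^2 + a - 6) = (a - 2)*(a + 1)*(a + 3)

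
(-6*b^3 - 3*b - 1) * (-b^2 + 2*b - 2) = 6*b^5 - 12*b^4 + 15*b^3 - 5*b^2 + 4*b + 2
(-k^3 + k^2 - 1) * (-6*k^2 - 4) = 6*k^5 - 6*k^4 + 4*k^3 + 2*k^2 + 4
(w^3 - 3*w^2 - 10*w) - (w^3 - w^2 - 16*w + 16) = -2*w^2 + 6*w - 16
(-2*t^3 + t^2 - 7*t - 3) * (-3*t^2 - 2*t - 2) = 6*t^5 + t^4 + 23*t^3 + 21*t^2 + 20*t + 6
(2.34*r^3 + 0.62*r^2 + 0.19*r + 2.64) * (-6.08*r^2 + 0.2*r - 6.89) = -14.2272*r^5 - 3.3016*r^4 - 17.1538*r^3 - 20.285*r^2 - 0.7811*r - 18.1896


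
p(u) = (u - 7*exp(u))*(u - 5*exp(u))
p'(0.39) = 128.85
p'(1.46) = 1173.70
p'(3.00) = 27281.91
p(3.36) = 27859.12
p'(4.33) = 398878.69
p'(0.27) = 100.70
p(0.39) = 69.59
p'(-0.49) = 21.54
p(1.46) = 575.64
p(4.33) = 197936.40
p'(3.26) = 46175.35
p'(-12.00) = -24.00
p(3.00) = 13405.93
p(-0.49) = 16.98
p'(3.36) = 56517.70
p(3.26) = 22741.81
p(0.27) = 55.89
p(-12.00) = 144.00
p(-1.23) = 8.82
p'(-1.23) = 4.33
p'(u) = (1 - 7*exp(u))*(u - 5*exp(u)) + (1 - 5*exp(u))*(u - 7*exp(u))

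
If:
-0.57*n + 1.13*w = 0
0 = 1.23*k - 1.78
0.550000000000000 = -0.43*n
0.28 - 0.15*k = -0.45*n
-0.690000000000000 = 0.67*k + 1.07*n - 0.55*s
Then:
No Solution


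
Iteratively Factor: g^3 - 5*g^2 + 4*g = (g)*(g^2 - 5*g + 4) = g*(g - 4)*(g - 1)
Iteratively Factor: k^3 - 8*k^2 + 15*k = (k)*(k^2 - 8*k + 15) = k*(k - 5)*(k - 3)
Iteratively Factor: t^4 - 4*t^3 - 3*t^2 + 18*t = (t - 3)*(t^3 - t^2 - 6*t) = (t - 3)*(t + 2)*(t^2 - 3*t) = (t - 3)^2*(t + 2)*(t)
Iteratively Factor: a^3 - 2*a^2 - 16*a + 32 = (a + 4)*(a^2 - 6*a + 8) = (a - 4)*(a + 4)*(a - 2)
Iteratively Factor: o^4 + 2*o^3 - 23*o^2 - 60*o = (o + 4)*(o^3 - 2*o^2 - 15*o) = (o + 3)*(o + 4)*(o^2 - 5*o) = (o - 5)*(o + 3)*(o + 4)*(o)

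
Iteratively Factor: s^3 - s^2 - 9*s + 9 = (s + 3)*(s^2 - 4*s + 3) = (s - 1)*(s + 3)*(s - 3)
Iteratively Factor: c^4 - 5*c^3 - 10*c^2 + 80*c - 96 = (c + 4)*(c^3 - 9*c^2 + 26*c - 24) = (c - 3)*(c + 4)*(c^2 - 6*c + 8) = (c - 4)*(c - 3)*(c + 4)*(c - 2)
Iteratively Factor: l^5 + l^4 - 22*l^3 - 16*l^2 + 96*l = (l)*(l^4 + l^3 - 22*l^2 - 16*l + 96) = l*(l + 3)*(l^3 - 2*l^2 - 16*l + 32) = l*(l - 4)*(l + 3)*(l^2 + 2*l - 8) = l*(l - 4)*(l + 3)*(l + 4)*(l - 2)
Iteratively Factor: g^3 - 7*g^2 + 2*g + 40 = (g - 4)*(g^2 - 3*g - 10) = (g - 4)*(g + 2)*(g - 5)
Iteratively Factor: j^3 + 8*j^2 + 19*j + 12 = (j + 4)*(j^2 + 4*j + 3) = (j + 3)*(j + 4)*(j + 1)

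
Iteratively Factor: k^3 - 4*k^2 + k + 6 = (k - 2)*(k^2 - 2*k - 3) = (k - 3)*(k - 2)*(k + 1)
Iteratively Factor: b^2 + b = (b)*(b + 1)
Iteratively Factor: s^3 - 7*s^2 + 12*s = (s - 3)*(s^2 - 4*s) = (s - 4)*(s - 3)*(s)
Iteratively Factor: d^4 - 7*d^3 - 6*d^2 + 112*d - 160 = (d + 4)*(d^3 - 11*d^2 + 38*d - 40) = (d - 2)*(d + 4)*(d^2 - 9*d + 20) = (d - 4)*(d - 2)*(d + 4)*(d - 5)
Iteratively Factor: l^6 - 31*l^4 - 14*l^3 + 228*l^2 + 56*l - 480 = (l + 3)*(l^5 - 3*l^4 - 22*l^3 + 52*l^2 + 72*l - 160) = (l - 2)*(l + 3)*(l^4 - l^3 - 24*l^2 + 4*l + 80) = (l - 2)*(l + 2)*(l + 3)*(l^3 - 3*l^2 - 18*l + 40) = (l - 2)*(l + 2)*(l + 3)*(l + 4)*(l^2 - 7*l + 10) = (l - 2)^2*(l + 2)*(l + 3)*(l + 4)*(l - 5)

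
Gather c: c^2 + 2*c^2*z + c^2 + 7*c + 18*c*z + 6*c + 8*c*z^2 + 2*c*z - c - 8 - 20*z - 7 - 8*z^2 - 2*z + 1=c^2*(2*z + 2) + c*(8*z^2 + 20*z + 12) - 8*z^2 - 22*z - 14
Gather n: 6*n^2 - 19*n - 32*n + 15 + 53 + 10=6*n^2 - 51*n + 78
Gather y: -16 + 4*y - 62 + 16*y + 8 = 20*y - 70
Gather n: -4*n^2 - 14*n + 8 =-4*n^2 - 14*n + 8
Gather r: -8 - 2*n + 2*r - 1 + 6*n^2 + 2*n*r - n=6*n^2 - 3*n + r*(2*n + 2) - 9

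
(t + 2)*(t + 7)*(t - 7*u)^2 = t^4 - 14*t^3*u + 9*t^3 + 49*t^2*u^2 - 126*t^2*u + 14*t^2 + 441*t*u^2 - 196*t*u + 686*u^2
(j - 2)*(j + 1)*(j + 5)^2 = j^4 + 9*j^3 + 13*j^2 - 45*j - 50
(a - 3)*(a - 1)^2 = a^3 - 5*a^2 + 7*a - 3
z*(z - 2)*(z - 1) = z^3 - 3*z^2 + 2*z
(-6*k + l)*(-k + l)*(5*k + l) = 30*k^3 - 29*k^2*l - 2*k*l^2 + l^3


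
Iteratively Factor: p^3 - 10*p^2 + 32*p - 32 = (p - 4)*(p^2 - 6*p + 8) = (p - 4)*(p - 2)*(p - 4)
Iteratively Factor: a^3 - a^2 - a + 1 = (a + 1)*(a^2 - 2*a + 1) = (a - 1)*(a + 1)*(a - 1)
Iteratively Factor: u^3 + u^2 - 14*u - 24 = (u + 2)*(u^2 - u - 12) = (u + 2)*(u + 3)*(u - 4)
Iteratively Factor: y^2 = (y)*(y)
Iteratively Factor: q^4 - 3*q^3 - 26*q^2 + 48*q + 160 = (q + 2)*(q^3 - 5*q^2 - 16*q + 80) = (q - 5)*(q + 2)*(q^2 - 16) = (q - 5)*(q + 2)*(q + 4)*(q - 4)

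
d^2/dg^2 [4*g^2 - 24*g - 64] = 8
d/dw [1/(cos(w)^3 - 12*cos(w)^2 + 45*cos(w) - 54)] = 3*(cos(w) - 5)*sin(w)/((cos(w) - 6)^2*(cos(w) - 3)^3)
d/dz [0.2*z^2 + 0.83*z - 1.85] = 0.4*z + 0.83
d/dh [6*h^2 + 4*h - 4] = 12*h + 4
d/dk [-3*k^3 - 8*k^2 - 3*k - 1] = -9*k^2 - 16*k - 3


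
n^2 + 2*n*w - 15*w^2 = (n - 3*w)*(n + 5*w)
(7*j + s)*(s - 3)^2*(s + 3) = 7*j*s^3 - 21*j*s^2 - 63*j*s + 189*j + s^4 - 3*s^3 - 9*s^2 + 27*s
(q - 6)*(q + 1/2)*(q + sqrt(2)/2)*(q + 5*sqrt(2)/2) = q^4 - 11*q^3/2 + 3*sqrt(2)*q^3 - 33*sqrt(2)*q^2/2 - q^2/2 - 55*q/4 - 9*sqrt(2)*q - 15/2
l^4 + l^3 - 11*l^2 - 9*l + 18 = (l - 3)*(l - 1)*(l + 2)*(l + 3)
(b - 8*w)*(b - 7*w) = b^2 - 15*b*w + 56*w^2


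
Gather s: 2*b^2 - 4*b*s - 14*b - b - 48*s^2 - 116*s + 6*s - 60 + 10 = 2*b^2 - 15*b - 48*s^2 + s*(-4*b - 110) - 50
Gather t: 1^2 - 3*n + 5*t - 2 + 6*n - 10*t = 3*n - 5*t - 1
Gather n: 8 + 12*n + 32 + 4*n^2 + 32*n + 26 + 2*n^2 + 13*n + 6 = 6*n^2 + 57*n + 72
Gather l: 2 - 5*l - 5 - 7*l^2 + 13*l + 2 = -7*l^2 + 8*l - 1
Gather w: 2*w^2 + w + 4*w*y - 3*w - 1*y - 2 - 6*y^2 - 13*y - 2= 2*w^2 + w*(4*y - 2) - 6*y^2 - 14*y - 4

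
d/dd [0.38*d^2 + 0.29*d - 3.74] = 0.76*d + 0.29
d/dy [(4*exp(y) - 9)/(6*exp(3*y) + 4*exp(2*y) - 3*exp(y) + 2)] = (-48*exp(3*y) + 146*exp(2*y) + 72*exp(y) - 19)*exp(y)/(36*exp(6*y) + 48*exp(5*y) - 20*exp(4*y) + 25*exp(2*y) - 12*exp(y) + 4)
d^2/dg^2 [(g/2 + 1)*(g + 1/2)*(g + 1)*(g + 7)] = 6*g^2 + 63*g/2 + 28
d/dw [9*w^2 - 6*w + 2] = 18*w - 6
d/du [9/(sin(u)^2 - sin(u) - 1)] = 9*(1 - 2*sin(u))*cos(u)/(sin(u) + cos(u)^2)^2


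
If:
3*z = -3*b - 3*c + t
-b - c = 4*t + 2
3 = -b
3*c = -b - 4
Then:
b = -3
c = -1/3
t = 1/3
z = 31/9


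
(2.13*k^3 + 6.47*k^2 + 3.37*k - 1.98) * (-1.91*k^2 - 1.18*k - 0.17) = -4.0683*k^5 - 14.8711*k^4 - 14.4334*k^3 - 1.2947*k^2 + 1.7635*k + 0.3366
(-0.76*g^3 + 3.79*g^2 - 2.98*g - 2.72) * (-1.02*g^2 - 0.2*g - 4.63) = 0.7752*g^5 - 3.7138*g^4 + 5.8004*g^3 - 14.1773*g^2 + 14.3414*g + 12.5936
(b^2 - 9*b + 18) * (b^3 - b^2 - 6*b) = b^5 - 10*b^4 + 21*b^3 + 36*b^2 - 108*b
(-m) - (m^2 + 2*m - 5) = -m^2 - 3*m + 5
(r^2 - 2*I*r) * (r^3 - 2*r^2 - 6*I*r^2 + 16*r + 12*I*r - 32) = r^5 - 2*r^4 - 8*I*r^4 + 4*r^3 + 16*I*r^3 - 8*r^2 - 32*I*r^2 + 64*I*r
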